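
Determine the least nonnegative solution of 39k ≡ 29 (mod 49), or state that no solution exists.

2

gcd(49, 39) = 1  (49 = 1*39 + 10, 39 = 3*10 + 9, 10 = 1*9 + 1, 9 = 9*1).
1 divides 29, so solutions exist.
Back-substituting, 39*(-5) + 49*(4) = 1.
So 39*(-5) ≡ 1 (mod 49); multiply by 29: k ≡ -145 (mod 49).
Smallest nonnegative: k = -145 mod 49 = 2.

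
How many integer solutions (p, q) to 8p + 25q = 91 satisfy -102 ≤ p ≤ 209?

13

gcd(25, 8) = 1.
By Bézout, 8×(-3) + 25×(1) = 1.
Particular solution: (2, 3).
General solution: p = 2 + 25t, q = 3 - 8t for integer t.
-102 ≤ 2 + 25t ≤ 209 gives t ∈ [-4, 8], which is 13 values.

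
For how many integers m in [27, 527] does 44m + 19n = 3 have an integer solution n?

gcd(44, 19) = 1.
By Bézout, 44*(-3) + 19*(7) = 1.
Particular solution: (10, -23).
General solution: m = 10 + 19t, n = -23 - 44t for integer t.
27 ≤ 10 + 19t ≤ 527 gives t ∈ [1, 27], which is 27 values.

27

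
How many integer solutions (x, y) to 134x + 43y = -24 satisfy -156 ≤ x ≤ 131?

7

gcd(134, 43):
  134 = 3×43 + 5
  43 = 8×5 + 3
  5 = 1×3 + 2
  3 = 1×2 + 1
  2 = 2×1
so gcd(134, 43) = 1.
Back-substitute for Bézout coefficients:
  1 = 3 - 1×2
  ... = 134×(-17) + 43×(53)
Scale by -24: particular solution (408, -1272); reduce x mod 43: (21, -66).
General solution: x = 21 + 43t, y = -66 - 134t for integer t.
-156 ≤ 21 + 43t ≤ 131 gives t ∈ [-4, 2], which is 7 values.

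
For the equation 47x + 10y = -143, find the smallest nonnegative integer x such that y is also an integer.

1

gcd(47, 10) = 1.
1 divides -143, so solutions exist.
By Bézout, 47×(3) + 10×(-14) = 1.
Scale by -143/1 = -143: (x₀, y₀) = (-429, 2002).
General solution: x = -429 + 10t, y = 2002 - 47t for integer t.
x ≥ 0: smallest is -429 mod 10 = 1 (at t = 43), with y = -19.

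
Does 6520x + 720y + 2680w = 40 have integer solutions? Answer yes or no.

gcd(6520, 720) = 40  (6520 = 9*720 + 40, 720 = 18*40).
gcd(40, 2680) = 40.
40 divides 40, so integer solutions exist.

yes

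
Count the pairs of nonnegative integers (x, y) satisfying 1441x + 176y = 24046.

gcd(1441, 176) = 11.
By Bézout, 1441*(-5) + 176*(41) = 11.
One solution: (14, 22).
General: x = 14 + 16t, y = 22 - 131t.
x ≥ 0 ⇒ t ≥ 0; y ≥ 0 ⇒ t ≤ 0. So t ∈ [0, 0]: 1 solution.

1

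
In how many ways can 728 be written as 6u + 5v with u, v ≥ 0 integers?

24

gcd(6, 5) = 1.
By Bézout, 6*(1) + 5*(-1) = 1.
One solution: (3, 142).
General: u = 3 + 5t, v = 142 - 6t.
u ≥ 0 ⇒ t ≥ 0; v ≥ 0 ⇒ t ≤ 23. So t ∈ [0, 23]: 24 solutions.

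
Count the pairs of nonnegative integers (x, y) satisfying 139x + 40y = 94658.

17

gcd(139, 40) = 1  (139 = 3*40 + 19, 40 = 2*19 + 2, 19 = 9*2 + 1, 2 = 2*1).
Back-substituting, 139*(19) + 40*(-66) = 1.
Scale by 94658: one solution is (1798502, -6247428). Reduce x mod 40: (22, 2290).
General: x = 22 + 40t, y = 2290 - 139t.
x ≥ 0 ⇒ t ≥ 0; y ≥ 0 ⇒ t ≤ 16. So t ∈ [0, 16]: 17 solutions.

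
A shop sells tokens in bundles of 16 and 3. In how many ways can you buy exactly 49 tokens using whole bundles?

Need nonnegative integers with 16j + 3k = 49.
gcd(16, 3) = 1, and 16·(1) + 3·(-5) = 1.
So (j₀, k₀) = (49, -245); general j = 49 + 3t, k = -245 - 16t.
j ≥ 0 ⇒ t ≥ -16; k ≥ 0 ⇒ t ≤ -16. That's 1 value of t.

1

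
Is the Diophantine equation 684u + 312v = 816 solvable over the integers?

gcd(684, 312) = 12.
12 divides 816, so integer solutions exist.

yes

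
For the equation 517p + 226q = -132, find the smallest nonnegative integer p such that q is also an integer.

gcd(517, 226) = 1.
1 divides -132, so solutions exist.
By Bézout, 517×(-73) + 226×(167) = 1.
Scale by -132/1 = -132: (p₀, q₀) = (9636, -22044).
General solution: p = 9636 + 226t, q = -22044 - 517t for integer t.
p ≥ 0: smallest is 9636 mod 226 = 144 (at t = -42), with q = -330.

144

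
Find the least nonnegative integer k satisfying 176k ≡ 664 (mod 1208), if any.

gcd(1208, 176) = 8.
8 divides 664, so solutions exist.
By Bézout, 176·(-48) + 1208·(7) = 8.
So 176·(-48) ≡ 8 (mod 1208); multiply by 83: k ≡ -3984 (mod 151).
Smallest nonnegative: k = -3984 mod 151 = 93.

93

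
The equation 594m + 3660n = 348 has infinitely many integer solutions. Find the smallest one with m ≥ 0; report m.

512

gcd(3660, 594) = 6.
6 divides 348, so solutions exist.
By Bézout, 594·(-191) + 3660·(31) = 6.
Scale by 348/6 = 58: (m₀, n₀) = (-11078, 1798).
General solution: m = -11078 + 610t, n = 1798 - 99t for integer t.
m ≥ 0: smallest is -11078 mod 610 = 512 (at t = 19), with n = -83.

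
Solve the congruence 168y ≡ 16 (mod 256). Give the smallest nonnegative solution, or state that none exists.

26

gcd(256, 168):
  256 = 1·168 + 88
  168 = 1·88 + 80
  88 = 1·80 + 8
  80 = 10·8
so gcd(256, 168) = 8.
8 divides 16, so solutions exist.
Back-substitute for Bézout coefficients:
  8 = 88 - 1·80
  ... = 168·(-3) + 256·(2)
So 168·(-3) ≡ 8 (mod 256); multiply by 2: y ≡ -6 (mod 32).
Smallest nonnegative: y = -6 mod 32 = 26.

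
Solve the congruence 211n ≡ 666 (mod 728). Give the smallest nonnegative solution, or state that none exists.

gcd(728, 211):
  728 = 3×211 + 95
  211 = 2×95 + 21
  95 = 4×21 + 11
  21 = 1×11 + 10
  11 = 1×10 + 1
  10 = 10×1
so gcd(728, 211) = 1.
1 divides 666, so solutions exist.
Back-substitute for Bézout coefficients:
  1 = 11 - 1×10
  ... = 211×(-69) + 728×(20)
So 211×(-69) ≡ 1 (mod 728); multiply by 666: n ≡ -45954 (mod 728).
Smallest nonnegative: n = -45954 mod 728 = 638.

638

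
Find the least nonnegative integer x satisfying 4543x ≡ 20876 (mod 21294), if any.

no solution

gcd(21294, 4543):
  21294 = 4×4543 + 3122
  4543 = 1×3122 + 1421
  3122 = 2×1421 + 280
  1421 = 5×280 + 21
  280 = 13×21 + 7
  21 = 3×7
so gcd(21294, 4543) = 7.
7 does not divide 20876, so the congruence has no solution.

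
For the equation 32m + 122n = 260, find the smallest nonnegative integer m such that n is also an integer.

31

gcd(122, 32) = 2.
2 divides 260, so solutions exist.
By Bézout, 32·(-19) + 122·(5) = 2.
Scale by 260/2 = 130: (m₀, n₀) = (-2470, 650).
General solution: m = -2470 + 61t, n = 650 - 16t for integer t.
m ≥ 0: smallest is -2470 mod 61 = 31 (at t = 41), with n = -6.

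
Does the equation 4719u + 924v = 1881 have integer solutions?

gcd(4719, 924) = 33  (4719 = 5*924 + 99, 924 = 9*99 + 33, 99 = 3*33).
33 divides 1881, so integer solutions exist.

yes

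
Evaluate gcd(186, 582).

gcd(582, 186) = 6  (582 = 3·186 + 24, 186 = 7·24 + 18, 24 = 1·18 + 6, 18 = 3·6).

6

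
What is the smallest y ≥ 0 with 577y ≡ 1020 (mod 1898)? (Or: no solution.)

334

gcd(1898, 577):
  1898 = 3*577 + 167
  577 = 3*167 + 76
  167 = 2*76 + 15
  76 = 5*15 + 1
  15 = 15*1
so gcd(1898, 577) = 1.
1 divides 1020, so solutions exist.
Back-substitute for Bézout coefficients:
  1 = 76 - 5*15
  ... = 577*(125) + 1898*(-38)
So 577*(125) ≡ 1 (mod 1898); multiply by 1020: y ≡ 127500 (mod 1898).
Smallest nonnegative: y = 127500 mod 1898 = 334.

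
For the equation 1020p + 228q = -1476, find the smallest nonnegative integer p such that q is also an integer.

18

gcd(1020, 228) = 12  (1020 = 4·228 + 108, 228 = 2·108 + 12, 108 = 9·12).
12 divides -1476, so solutions exist.
Back-substituting, 1020·(-2) + 228·(9) = 12.
Scale by -1476/12 = -123: (p₀, q₀) = (246, -1107).
General solution: p = 246 + 19t, q = -1107 - 85t for integer t.
p ≥ 0: smallest is 246 mod 19 = 18 (at t = -12), with q = -87.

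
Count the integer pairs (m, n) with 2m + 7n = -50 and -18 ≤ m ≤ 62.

gcd(7, 2) = 1  (7 = 3×2 + 1, 2 = 2×1).
Back-substituting, 2×(-3) + 7×(1) = 1.
Scale by -50: particular solution (150, -50); reduce m mod 7: (3, -8).
General solution: m = 3 + 7t, n = -8 - 2t for integer t.
-18 ≤ 3 + 7t ≤ 62 gives t ∈ [-3, 8], which is 12 values.

12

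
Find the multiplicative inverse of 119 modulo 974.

gcd(974, 119) = 1.
By Bézout, 119·(221) + 974·(-27) = 1.
So 119·221 ≡ 1 (mod 974), and 221 mod 974 = 221.

221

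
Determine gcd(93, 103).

gcd(103, 93):
  103 = 1*93 + 10
  93 = 9*10 + 3
  10 = 3*3 + 1
  3 = 3*1
so gcd(103, 93) = 1.

1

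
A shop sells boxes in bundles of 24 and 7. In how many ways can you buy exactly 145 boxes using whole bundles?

1

Need nonnegative integers with 24j + 7k = 145.
gcd(24, 7) = 1, and 24·(-2) + 7·(7) = 1.
So (j₀, k₀) = (-290, 1015); general j = -290 + 7t, k = 1015 - 24t.
j ≥ 0 ⇒ t ≥ 42; k ≥ 0 ⇒ t ≤ 42. That's 1 value of t.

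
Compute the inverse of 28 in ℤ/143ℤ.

46

gcd(143, 28) = 1.
By Bézout, 28·(46) + 143·(-9) = 1.
So 28·46 ≡ 1 (mod 143), and 46 mod 143 = 46.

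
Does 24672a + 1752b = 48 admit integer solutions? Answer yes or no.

yes

gcd(24672, 1752) = 24  (24672 = 14·1752 + 144, 1752 = 12·144 + 24, 144 = 6·24).
24 divides 48, so integer solutions exist.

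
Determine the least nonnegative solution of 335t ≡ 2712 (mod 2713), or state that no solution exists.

1069

gcd(2713, 335):
  2713 = 8*335 + 33
  335 = 10*33 + 5
  33 = 6*5 + 3
  5 = 1*3 + 2
  3 = 1*2 + 1
  2 = 2*1
so gcd(2713, 335) = 1.
1 divides 2712, so solutions exist.
Back-substitute for Bézout coefficients:
  1 = 3 - 1*2
  ... = 335*(-1069) + 2713*(132)
So 335*(-1069) ≡ 1 (mod 2713); multiply by 2712: t ≡ -2899128 (mod 2713).
Smallest nonnegative: t = -2899128 mod 2713 = 1069.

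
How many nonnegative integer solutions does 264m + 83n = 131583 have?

6

gcd(264, 83) = 1  (264 = 3*83 + 15, 83 = 5*15 + 8, 15 = 1*8 + 7, 8 = 1*7 + 1, 7 = 7*1).
Back-substituting, 264*(-11) + 83*(35) = 1.
Scale by 131583: one solution is (-1447413, 4605405). Reduce m mod 83: (24, 1509).
General: m = 24 + 83t, n = 1509 - 264t.
m ≥ 0 ⇒ t ≥ 0; n ≥ 0 ⇒ t ≤ 5. So t ∈ [0, 5]: 6 solutions.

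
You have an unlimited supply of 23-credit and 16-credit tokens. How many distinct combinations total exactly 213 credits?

Need nonnegative integers with 23j + 16k = 213.
gcd(23, 16) = 1, and 23·(7) + 16·(-10) = 1.
So (j₀, k₀) = (1491, -2130); general j = 1491 + 16t, k = -2130 - 23t.
j ≥ 0 ⇒ t ≥ -93; k ≥ 0 ⇒ t ≤ -93. That's 1 value of t.

1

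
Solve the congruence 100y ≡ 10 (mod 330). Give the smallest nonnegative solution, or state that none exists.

10

gcd(330, 100):
  330 = 3×100 + 30
  100 = 3×30 + 10
  30 = 3×10
so gcd(330, 100) = 10.
10 divides 10, so solutions exist.
Back-substitute for Bézout coefficients:
  10 = 100 - 3×30
  ... = 100×(10) + 330×(-3)
So 100×(10) ≡ 10 (mod 330); multiply by 1: y ≡ 10 (mod 33).
Smallest nonnegative: y = 10 mod 33 = 10.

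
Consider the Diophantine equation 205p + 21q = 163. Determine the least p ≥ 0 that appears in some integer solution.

1

gcd(205, 21) = 1  (205 = 9·21 + 16, 21 = 1·16 + 5, 16 = 3·5 + 1, 5 = 5·1).
1 divides 163, so solutions exist.
Back-substituting, 205·(4) + 21·(-39) = 1.
Scale by 163/1 = 163: (p₀, q₀) = (652, -6357).
General solution: p = 652 + 21t, q = -6357 - 205t for integer t.
p ≥ 0: smallest is 652 mod 21 = 1 (at t = -31), with q = -2.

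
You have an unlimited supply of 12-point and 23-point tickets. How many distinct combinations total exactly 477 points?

Need nonnegative integers with 12j + 23k = 477.
gcd(12, 23) = 1, and 12·(2) + 23·(-1) = 1.
So (j₀, k₀) = (954, -477); general j = 954 + 23t, k = -477 - 12t.
j ≥ 0 ⇒ t ≥ -41; k ≥ 0 ⇒ t ≤ -40. That's 2 values of t.

2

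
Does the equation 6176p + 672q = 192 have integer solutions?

yes

gcd(6176, 672) = 32.
32 divides 192, so integer solutions exist.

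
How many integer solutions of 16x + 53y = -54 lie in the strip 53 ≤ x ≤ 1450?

26

gcd(53, 16) = 1  (53 = 3×16 + 5, 16 = 3×5 + 1, 5 = 5×1).
Back-substituting, 16×(10) + 53×(-3) = 1.
Scale by -54: particular solution (-540, 162); reduce x mod 53: (43, -14).
General solution: x = 43 + 53t, y = -14 - 16t for integer t.
53 ≤ 43 + 53t ≤ 1450 gives t ∈ [1, 26], which is 26 values.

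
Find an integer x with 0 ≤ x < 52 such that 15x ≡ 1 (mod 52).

7

gcd(52, 15):
  52 = 3×15 + 7
  15 = 2×7 + 1
  7 = 7×1
so gcd(52, 15) = 1.
Back-substitute for Bézout coefficients:
  1 = 15 - 2×7
  ... = 15×(7) + 52×(-2)
So 15×7 ≡ 1 (mod 52), and 7 mod 52 = 7.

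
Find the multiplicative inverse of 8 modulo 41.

gcd(41, 8) = 1  (41 = 5·8 + 1, 8 = 8·1).
Back-substituting, 8·(-5) + 41·(1) = 1.
So 8·-5 ≡ 1 (mod 41), and -5 mod 41 = 36.

36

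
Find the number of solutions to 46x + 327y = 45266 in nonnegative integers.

gcd(327, 46) = 1  (327 = 7·46 + 5, 46 = 9·5 + 1, 5 = 5·1).
Back-substituting, 46·(64) + 327·(-9) = 1.
Scale by 45266: one solution is (2897024, -407394). Reduce x mod 327: (131, 120).
General: x = 131 + 327t, y = 120 - 46t.
x ≥ 0 ⇒ t ≥ 0; y ≥ 0 ⇒ t ≤ 2. So t ∈ [0, 2]: 3 solutions.

3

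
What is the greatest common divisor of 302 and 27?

gcd(302, 27):
  302 = 11·27 + 5
  27 = 5·5 + 2
  5 = 2·2 + 1
  2 = 2·1
so gcd(302, 27) = 1.

1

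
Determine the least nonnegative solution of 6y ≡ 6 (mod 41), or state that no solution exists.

gcd(41, 6) = 1.
1 divides 6, so solutions exist.
By Bézout, 6·(7) + 41·(-1) = 1.
So 6·(7) ≡ 1 (mod 41); multiply by 6: y ≡ 42 (mod 41).
Smallest nonnegative: y = 42 mod 41 = 1.

1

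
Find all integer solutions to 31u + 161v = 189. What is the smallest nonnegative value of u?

84

gcd(161, 31):
  161 = 5·31 + 6
  31 = 5·6 + 1
  6 = 6·1
so gcd(161, 31) = 1.
1 divides 189, so solutions exist.
Back-substitute for Bézout coefficients:
  1 = 31 - 5·6
  ... = 31·(26) + 161·(-5)
Scale by 189/1 = 189: (u₀, v₀) = (4914, -945).
General solution: u = 4914 + 161t, v = -945 - 31t for integer t.
u ≥ 0: smallest is 4914 mod 161 = 84 (at t = -30), with v = -15.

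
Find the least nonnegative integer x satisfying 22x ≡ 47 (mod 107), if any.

7

gcd(107, 22) = 1  (107 = 4*22 + 19, 22 = 1*19 + 3, 19 = 6*3 + 1, 3 = 3*1).
1 divides 47, so solutions exist.
Back-substituting, 22*(-34) + 107*(7) = 1.
So 22*(-34) ≡ 1 (mod 107); multiply by 47: x ≡ -1598 (mod 107).
Smallest nonnegative: x = -1598 mod 107 = 7.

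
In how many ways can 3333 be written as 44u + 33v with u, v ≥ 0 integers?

gcd(44, 33) = 11.
By Bézout, 44×(1) + 33×(-1) = 11.
One solution: (0, 101).
General: u = 0 + 3t, v = 101 - 4t.
u ≥ 0 ⇒ t ≥ 0; v ≥ 0 ⇒ t ≤ 25. So t ∈ [0, 25]: 26 solutions.

26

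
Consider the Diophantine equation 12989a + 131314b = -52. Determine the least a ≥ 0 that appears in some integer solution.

119142

gcd(131314, 12989):
  131314 = 10*12989 + 1424
  12989 = 9*1424 + 173
  1424 = 8*173 + 40
  173 = 4*40 + 13
  40 = 3*13 + 1
  13 = 13*1
so gcd(131314, 12989) = 1.
1 divides -52, so solutions exist.
Back-substitute for Bézout coefficients:
  1 = 40 - 3*13
  ... = 12989*(-9867) + 131314*(976)
Scale by -52/1 = -52: (a₀, b₀) = (513084, -50752).
General solution: a = 513084 + 131314t, b = -50752 - 12989t for integer t.
a ≥ 0: smallest is 513084 mod 131314 = 119142 (at t = -3), with b = -11785.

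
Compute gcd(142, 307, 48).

gcd(307, 142) = 1  (307 = 2·142 + 23, 142 = 6·23 + 4, 23 = 5·4 + 3, 4 = 1·3 + 1, 3 = 3·1).
gcd(1, 48) = 1.

1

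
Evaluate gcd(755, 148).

1

gcd(755, 148):
  755 = 5×148 + 15
  148 = 9×15 + 13
  15 = 1×13 + 2
  13 = 6×2 + 1
  2 = 2×1
so gcd(755, 148) = 1.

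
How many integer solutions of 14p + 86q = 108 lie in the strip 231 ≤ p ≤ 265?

gcd(86, 14) = 2  (86 = 6·14 + 2, 14 = 7·2).
Back-substituting, 14·(-6) + 86·(1) = 2.
Scale by 54: particular solution (-324, 54); reduce p mod 43: (20, -2).
General solution: p = 20 + 43t, q = -2 - 7t for integer t.
231 ≤ 20 + 43t ≤ 265 gives t ∈ [5, 5], which is 1 value.

1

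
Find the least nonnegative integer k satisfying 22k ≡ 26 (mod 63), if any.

gcd(63, 22):
  63 = 2×22 + 19
  22 = 1×19 + 3
  19 = 6×3 + 1
  3 = 3×1
so gcd(63, 22) = 1.
1 divides 26, so solutions exist.
Back-substitute for Bézout coefficients:
  1 = 19 - 6×3
  ... = 22×(-20) + 63×(7)
So 22×(-20) ≡ 1 (mod 63); multiply by 26: k ≡ -520 (mod 63).
Smallest nonnegative: k = -520 mod 63 = 47.

47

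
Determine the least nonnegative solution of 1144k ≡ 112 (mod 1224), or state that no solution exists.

121

gcd(1224, 1144) = 8  (1224 = 1×1144 + 80, 1144 = 14×80 + 24, 80 = 3×24 + 8, 24 = 3×8).
8 divides 112, so solutions exist.
Back-substituting, 1144×(-46) + 1224×(43) = 8.
So 1144×(-46) ≡ 8 (mod 1224); multiply by 14: k ≡ -644 (mod 153).
Smallest nonnegative: k = -644 mod 153 = 121.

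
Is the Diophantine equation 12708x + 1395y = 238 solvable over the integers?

gcd(12708, 1395) = 9.
9 does not divide 238 (remainder 4), so no integer solutions.

no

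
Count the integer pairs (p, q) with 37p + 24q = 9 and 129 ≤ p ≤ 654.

gcd(37, 24):
  37 = 1·24 + 13
  24 = 1·13 + 11
  13 = 1·11 + 2
  11 = 5·2 + 1
  2 = 2·1
so gcd(37, 24) = 1.
Back-substitute for Bézout coefficients:
  1 = 11 - 5·2
  ... = 37·(-11) + 24·(17)
Scale by 9: particular solution (-99, 153); reduce p mod 24: (21, -32).
General solution: p = 21 + 24t, q = -32 - 37t for integer t.
129 ≤ 21 + 24t ≤ 654 gives t ∈ [5, 26], which is 22 values.

22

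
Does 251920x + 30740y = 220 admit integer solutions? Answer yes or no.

gcd(251920, 30740) = 20  (251920 = 8×30740 + 6000, 30740 = 5×6000 + 740, 6000 = 8×740 + 80, 740 = 9×80 + 20, 80 = 4×20).
20 divides 220, so integer solutions exist.

yes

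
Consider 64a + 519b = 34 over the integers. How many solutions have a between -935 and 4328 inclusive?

10

gcd(519, 64) = 1  (519 = 8*64 + 7, 64 = 9*7 + 1, 7 = 7*1).
Back-substituting, 64*(73) + 519*(-9) = 1.
Scale by 34: particular solution (2482, -306); reduce a mod 519: (406, -50).
General solution: a = 406 + 519t, b = -50 - 64t for integer t.
-935 ≤ 406 + 519t ≤ 4328 gives t ∈ [-2, 7], which is 10 values.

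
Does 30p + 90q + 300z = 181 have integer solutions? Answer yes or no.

no

gcd(90, 30) = 30  (90 = 3×30).
gcd(30, 300) = 30.
30 does not divide 181 (remainder 1), so no integer solutions.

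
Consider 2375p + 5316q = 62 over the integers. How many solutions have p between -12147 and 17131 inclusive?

5

gcd(5316, 2375) = 1  (5316 = 2·2375 + 566, 2375 = 4·566 + 111, 566 = 5·111 + 11, 111 = 10·11 + 1, 11 = 11·1).
Back-substituting, 2375·(479) + 5316·(-214) = 1.
Scale by 62: particular solution (29698, -13268); reduce p mod 5316: (3118, -1393).
General solution: p = 3118 + 5316t, q = -1393 - 2375t for integer t.
-12147 ≤ 3118 + 5316t ≤ 17131 gives t ∈ [-2, 2], which is 5 values.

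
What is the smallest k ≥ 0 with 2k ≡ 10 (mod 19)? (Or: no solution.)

5

gcd(19, 2) = 1  (19 = 9*2 + 1, 2 = 2*1).
1 divides 10, so solutions exist.
Back-substituting, 2*(-9) + 19*(1) = 1.
So 2*(-9) ≡ 1 (mod 19); multiply by 10: k ≡ -90 (mod 19).
Smallest nonnegative: k = -90 mod 19 = 5.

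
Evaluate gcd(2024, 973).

1

gcd(2024, 973):
  2024 = 2·973 + 78
  973 = 12·78 + 37
  78 = 2·37 + 4
  37 = 9·4 + 1
  4 = 4·1
so gcd(2024, 973) = 1.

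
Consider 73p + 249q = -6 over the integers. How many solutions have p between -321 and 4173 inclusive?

gcd(249, 73):
  249 = 3·73 + 30
  73 = 2·30 + 13
  30 = 2·13 + 4
  13 = 3·4 + 1
  4 = 4·1
so gcd(249, 73) = 1.
Back-substitute for Bézout coefficients:
  1 = 13 - 3·4
  ... = 73·(58) + 249·(-17)
Scale by -6: particular solution (-348, 102); reduce p mod 249: (150, -44).
General solution: p = 150 + 249t, q = -44 - 73t for integer t.
-321 ≤ 150 + 249t ≤ 4173 gives t ∈ [-1, 16], which is 18 values.

18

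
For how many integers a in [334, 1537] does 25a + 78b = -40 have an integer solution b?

gcd(78, 25) = 1.
By Bézout, 25·(25) + 78·(-8) = 1.
Particular solution: (14, -5).
General solution: a = 14 + 78t, b = -5 - 25t for integer t.
334 ≤ 14 + 78t ≤ 1537 gives t ∈ [5, 19], which is 15 values.

15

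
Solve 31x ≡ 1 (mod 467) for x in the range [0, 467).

226

gcd(467, 31) = 1  (467 = 15*31 + 2, 31 = 15*2 + 1, 2 = 2*1).
Back-substituting, 31*(226) + 467*(-15) = 1.
So 31*226 ≡ 1 (mod 467), and 226 mod 467 = 226.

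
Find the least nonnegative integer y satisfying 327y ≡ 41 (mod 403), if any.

79

gcd(403, 327) = 1.
1 divides 41, so solutions exist.
By Bézout, 327*(-175) + 403*(142) = 1.
So 327*(-175) ≡ 1 (mod 403); multiply by 41: y ≡ -7175 (mod 403).
Smallest nonnegative: y = -7175 mod 403 = 79.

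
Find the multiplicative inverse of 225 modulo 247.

gcd(247, 225) = 1.
By Bézout, 225·(101) + 247·(-92) = 1.
So 225·101 ≡ 1 (mod 247), and 101 mod 247 = 101.

101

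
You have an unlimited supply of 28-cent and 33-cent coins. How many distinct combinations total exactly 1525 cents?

1

Need nonnegative integers with 28j + 33k = 1525.
gcd(28, 33) = 1, and 28·(13) + 33·(-11) = 1.
So (j₀, k₀) = (19825, -16775); general j = 19825 + 33t, k = -16775 - 28t.
j ≥ 0 ⇒ t ≥ -600; k ≥ 0 ⇒ t ≤ -600. That's 1 value of t.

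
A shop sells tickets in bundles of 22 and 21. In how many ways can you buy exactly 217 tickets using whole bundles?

Need nonnegative integers with 22j + 21k = 217.
gcd(22, 21) = 1, and 22·(1) + 21·(-1) = 1.
So (j₀, k₀) = (217, -217); general j = 217 + 21t, k = -217 - 22t.
j ≥ 0 ⇒ t ≥ -10; k ≥ 0 ⇒ t ≤ -10. That's 1 value of t.

1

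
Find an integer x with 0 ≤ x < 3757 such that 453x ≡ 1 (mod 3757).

gcd(3757, 453):
  3757 = 8×453 + 133
  453 = 3×133 + 54
  133 = 2×54 + 25
  54 = 2×25 + 4
  25 = 6×4 + 1
  4 = 4×1
so gcd(3757, 453) = 1.
Back-substitute for Bézout coefficients:
  1 = 25 - 6×4
  ... = 453×(-904) + 3757×(109)
So 453×-904 ≡ 1 (mod 3757), and -904 mod 3757 = 2853.

2853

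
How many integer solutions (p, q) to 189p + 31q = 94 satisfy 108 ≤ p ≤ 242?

5

gcd(189, 31) = 1.
By Bézout, 189*(-10) + 31*(61) = 1.
Particular solution: (21, -125).
General solution: p = 21 + 31t, q = -125 - 189t for integer t.
108 ≤ 21 + 31t ≤ 242 gives t ∈ [3, 7], which is 5 values.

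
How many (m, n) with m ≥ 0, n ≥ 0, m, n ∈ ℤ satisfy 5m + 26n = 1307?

10

gcd(26, 5) = 1  (26 = 5*5 + 1, 5 = 5*1).
Back-substituting, 5*(-5) + 26*(1) = 1.
Scale by 1307: one solution is (-6535, 1307). Reduce m mod 26: (17, 47).
General: m = 17 + 26t, n = 47 - 5t.
m ≥ 0 ⇒ t ≥ 0; n ≥ 0 ⇒ t ≤ 9. So t ∈ [0, 9]: 10 solutions.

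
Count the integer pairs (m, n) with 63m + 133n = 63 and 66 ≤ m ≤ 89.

gcd(133, 63) = 7.
By Bézout, 63*(-2) + 133*(1) = 7.
Particular solution: (1, 0).
General solution: m = 1 + 19t, n = 0 - 9t for integer t.
66 ≤ 1 + 19t ≤ 89 gives t ∈ [4, 4], which is 1 value.

1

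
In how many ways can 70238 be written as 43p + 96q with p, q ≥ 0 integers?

17

gcd(96, 43) = 1.
By Bézout, 43*(-29) + 96*(13) = 1.
One solution: (26, 720).
General: p = 26 + 96t, q = 720 - 43t.
p ≥ 0 ⇒ t ≥ 0; q ≥ 0 ⇒ t ≤ 16. So t ∈ [0, 16]: 17 solutions.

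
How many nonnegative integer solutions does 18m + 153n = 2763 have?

gcd(153, 18) = 9  (153 = 8*18 + 9, 18 = 2*9).
Back-substituting, 18*(-8) + 153*(1) = 9.
Scale by 307: one solution is (-2456, 307). Reduce m mod 17: (9, 17).
General: m = 9 + 17t, n = 17 - 2t.
m ≥ 0 ⇒ t ≥ 0; n ≥ 0 ⇒ t ≤ 8. So t ∈ [0, 8]: 9 solutions.

9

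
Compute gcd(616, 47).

gcd(616, 47):
  616 = 13·47 + 5
  47 = 9·5 + 2
  5 = 2·2 + 1
  2 = 2·1
so gcd(616, 47) = 1.

1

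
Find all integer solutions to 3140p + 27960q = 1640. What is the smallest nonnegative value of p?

1354

gcd(27960, 3140) = 20  (27960 = 8·3140 + 2840, 3140 = 1·2840 + 300, 2840 = 9·300 + 140, 300 = 2·140 + 20, 140 = 7·20).
20 divides 1640, so solutions exist.
Back-substituting, 3140·(187) + 27960·(-21) = 20.
Scale by 1640/20 = 82: (p₀, q₀) = (15334, -1722).
General solution: p = 15334 + 1398t, q = -1722 - 157t for integer t.
p ≥ 0: smallest is 15334 mod 1398 = 1354 (at t = -10), with q = -152.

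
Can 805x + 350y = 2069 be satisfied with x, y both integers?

no

gcd(805, 350) = 35  (805 = 2×350 + 105, 350 = 3×105 + 35, 105 = 3×35).
35 does not divide 2069 (remainder 4), so no integer solutions.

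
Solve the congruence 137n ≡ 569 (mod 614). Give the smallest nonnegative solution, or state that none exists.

gcd(614, 137):
  614 = 4*137 + 66
  137 = 2*66 + 5
  66 = 13*5 + 1
  5 = 5*1
so gcd(614, 137) = 1.
1 divides 569, so solutions exist.
Back-substitute for Bézout coefficients:
  1 = 66 - 13*5
  ... = 137*(-121) + 614*(27)
So 137*(-121) ≡ 1 (mod 614); multiply by 569: n ≡ -68849 (mod 614).
Smallest nonnegative: n = -68849 mod 614 = 533.

533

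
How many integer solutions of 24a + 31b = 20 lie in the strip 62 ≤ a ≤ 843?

26

gcd(31, 24) = 1.
By Bézout, 24·(-9) + 31·(7) = 1.
Particular solution: (6, -4).
General solution: a = 6 + 31t, b = -4 - 24t for integer t.
62 ≤ 6 + 31t ≤ 843 gives t ∈ [2, 27], which is 26 values.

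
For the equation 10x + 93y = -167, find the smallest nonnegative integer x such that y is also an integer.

gcd(93, 10):
  93 = 9*10 + 3
  10 = 3*3 + 1
  3 = 3*1
so gcd(93, 10) = 1.
1 divides -167, so solutions exist.
Back-substitute for Bézout coefficients:
  1 = 10 - 3*3
  ... = 10*(28) + 93*(-3)
Scale by -167/1 = -167: (x₀, y₀) = (-4676, 501).
General solution: x = -4676 + 93t, y = 501 - 10t for integer t.
x ≥ 0: smallest is -4676 mod 93 = 67 (at t = 51), with y = -9.

67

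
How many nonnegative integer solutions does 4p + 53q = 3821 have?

18

gcd(53, 4) = 1.
By Bézout, 4*(-13) + 53*(1) = 1.
One solution: (41, 69).
General: p = 41 + 53t, q = 69 - 4t.
p ≥ 0 ⇒ t ≥ 0; q ≥ 0 ⇒ t ≤ 17. So t ∈ [0, 17]: 18 solutions.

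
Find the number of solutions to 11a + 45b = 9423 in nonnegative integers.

19

gcd(45, 11) = 1  (45 = 4×11 + 1, 11 = 11×1).
Back-substituting, 11×(-4) + 45×(1) = 1.
Scale by 9423: one solution is (-37692, 9423). Reduce a mod 45: (18, 205).
General: a = 18 + 45t, b = 205 - 11t.
a ≥ 0 ⇒ t ≥ 0; b ≥ 0 ⇒ t ≤ 18. So t ∈ [0, 18]: 19 solutions.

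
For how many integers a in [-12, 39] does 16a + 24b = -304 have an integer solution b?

17

gcd(24, 16) = 8  (24 = 1·16 + 8, 16 = 2·8).
Back-substituting, 16·(-1) + 24·(1) = 8.
Scale by -38: particular solution (38, -38); reduce a mod 3: (2, -14).
General solution: a = 2 + 3t, b = -14 - 2t for integer t.
-12 ≤ 2 + 3t ≤ 39 gives t ∈ [-4, 12], which is 17 values.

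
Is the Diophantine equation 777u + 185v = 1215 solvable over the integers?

gcd(777, 185) = 37  (777 = 4*185 + 37, 185 = 5*37).
37 does not divide 1215 (remainder 31), so no integer solutions.

no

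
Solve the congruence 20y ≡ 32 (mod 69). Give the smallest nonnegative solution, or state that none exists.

43

gcd(69, 20):
  69 = 3×20 + 9
  20 = 2×9 + 2
  9 = 4×2 + 1
  2 = 2×1
so gcd(69, 20) = 1.
1 divides 32, so solutions exist.
Back-substitute for Bézout coefficients:
  1 = 9 - 4×2
  ... = 20×(-31) + 69×(9)
So 20×(-31) ≡ 1 (mod 69); multiply by 32: y ≡ -992 (mod 69).
Smallest nonnegative: y = -992 mod 69 = 43.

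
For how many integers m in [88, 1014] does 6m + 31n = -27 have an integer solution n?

gcd(31, 6):
  31 = 5·6 + 1
  6 = 6·1
so gcd(31, 6) = 1.
Back-substitute for Bézout coefficients:
  1 = 31 - 5·6
  ... = 6·(-5) + 31·(1)
Scale by -27: particular solution (135, -27); reduce m mod 31: (11, -3).
General solution: m = 11 + 31t, n = -3 - 6t for integer t.
88 ≤ 11 + 31t ≤ 1014 gives t ∈ [3, 32], which is 30 values.

30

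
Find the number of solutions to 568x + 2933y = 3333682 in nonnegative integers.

2

gcd(2933, 568) = 1.
By Bézout, 568·(883) + 2933·(-171) = 1.
One solution: (282, 1082).
General: x = 282 + 2933t, y = 1082 - 568t.
x ≥ 0 ⇒ t ≥ 0; y ≥ 0 ⇒ t ≤ 1. So t ∈ [0, 1]: 2 solutions.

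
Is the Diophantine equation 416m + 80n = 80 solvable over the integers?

gcd(416, 80) = 16  (416 = 5×80 + 16, 80 = 5×16).
16 divides 80, so integer solutions exist.

yes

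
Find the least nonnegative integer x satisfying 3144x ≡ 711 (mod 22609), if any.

2136

gcd(22609, 3144) = 1  (22609 = 7×3144 + 601, 3144 = 5×601 + 139, 601 = 4×139 + 45, 139 = 3×45 + 4, 45 = 11×4 + 1, 4 = 4×1).
1 divides 711, so solutions exist.
Back-substituting, 3144×(-5530) + 22609×(769) = 1.
So 3144×(-5530) ≡ 1 (mod 22609); multiply by 711: x ≡ -3931830 (mod 22609).
Smallest nonnegative: x = -3931830 mod 22609 = 2136.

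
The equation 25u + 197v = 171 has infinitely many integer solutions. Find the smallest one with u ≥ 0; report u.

gcd(197, 25):
  197 = 7*25 + 22
  25 = 1*22 + 3
  22 = 7*3 + 1
  3 = 3*1
so gcd(197, 25) = 1.
1 divides 171, so solutions exist.
Back-substitute for Bézout coefficients:
  1 = 22 - 7*3
  ... = 25*(-63) + 197*(8)
Scale by 171/1 = 171: (u₀, v₀) = (-10773, 1368).
General solution: u = -10773 + 197t, v = 1368 - 25t for integer t.
u ≥ 0: smallest is -10773 mod 197 = 62 (at t = 55), with v = -7.

62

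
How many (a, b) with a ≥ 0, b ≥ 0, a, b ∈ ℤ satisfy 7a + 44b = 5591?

gcd(44, 7) = 1.
By Bézout, 7·(19) + 44·(-3) = 1.
One solution: (13, 125).
General: a = 13 + 44t, b = 125 - 7t.
a ≥ 0 ⇒ t ≥ 0; b ≥ 0 ⇒ t ≤ 17. So t ∈ [0, 17]: 18 solutions.

18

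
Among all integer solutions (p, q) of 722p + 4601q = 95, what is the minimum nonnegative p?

gcd(4601, 722) = 1  (4601 = 6·722 + 269, 722 = 2·269 + 184, 269 = 1·184 + 85, 184 = 2·85 + 14, 85 = 6·14 + 1, 14 = 14·1).
1 divides 95, so solutions exist.
Back-substituting, 722·(-325) + 4601·(51) = 1.
Scale by 95/1 = 95: (p₀, q₀) = (-30875, 4845).
General solution: p = -30875 + 4601t, q = 4845 - 722t for integer t.
p ≥ 0: smallest is -30875 mod 4601 = 1332 (at t = 7), with q = -209.

1332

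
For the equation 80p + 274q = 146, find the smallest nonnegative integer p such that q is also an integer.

108

gcd(274, 80):
  274 = 3×80 + 34
  80 = 2×34 + 12
  34 = 2×12 + 10
  12 = 1×10 + 2
  10 = 5×2
so gcd(274, 80) = 2.
2 divides 146, so solutions exist.
Back-substitute for Bézout coefficients:
  2 = 12 - 1×10
  ... = 80×(24) + 274×(-7)
Scale by 146/2 = 73: (p₀, q₀) = (1752, -511).
General solution: p = 1752 + 137t, q = -511 - 40t for integer t.
p ≥ 0: smallest is 1752 mod 137 = 108 (at t = -12), with q = -31.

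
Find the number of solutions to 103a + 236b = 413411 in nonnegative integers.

17

gcd(236, 103) = 1.
By Bézout, 103*(55) + 236*(-24) = 1.
One solution: (185, 1671).
General: a = 185 + 236t, b = 1671 - 103t.
a ≥ 0 ⇒ t ≥ 0; b ≥ 0 ⇒ t ≤ 16. So t ∈ [0, 16]: 17 solutions.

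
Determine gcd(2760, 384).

gcd(2760, 384):
  2760 = 7×384 + 72
  384 = 5×72 + 24
  72 = 3×24
so gcd(2760, 384) = 24.

24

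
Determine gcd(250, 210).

10

gcd(250, 210):
  250 = 1·210 + 40
  210 = 5·40 + 10
  40 = 4·10
so gcd(250, 210) = 10.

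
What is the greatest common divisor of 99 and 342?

9

gcd(342, 99):
  342 = 3*99 + 45
  99 = 2*45 + 9
  45 = 5*9
so gcd(342, 99) = 9.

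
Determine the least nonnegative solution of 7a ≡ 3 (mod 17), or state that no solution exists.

15

gcd(17, 7) = 1  (17 = 2*7 + 3, 7 = 2*3 + 1, 3 = 3*1).
1 divides 3, so solutions exist.
Back-substituting, 7*(5) + 17*(-2) = 1.
So 7*(5) ≡ 1 (mod 17); multiply by 3: a ≡ 15 (mod 17).
Smallest nonnegative: a = 15 mod 17 = 15.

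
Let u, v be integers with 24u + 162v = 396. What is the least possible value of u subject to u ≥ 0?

3

gcd(162, 24):
  162 = 6×24 + 18
  24 = 1×18 + 6
  18 = 3×6
so gcd(162, 24) = 6.
6 divides 396, so solutions exist.
Back-substitute for Bézout coefficients:
  6 = 24 - 1×18
  ... = 24×(7) + 162×(-1)
Scale by 396/6 = 66: (u₀, v₀) = (462, -66).
General solution: u = 462 + 27t, v = -66 - 4t for integer t.
u ≥ 0: smallest is 462 mod 27 = 3 (at t = -17), with v = 2.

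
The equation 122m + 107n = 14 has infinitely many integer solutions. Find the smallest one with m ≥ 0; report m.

gcd(122, 107) = 1  (122 = 1×107 + 15, 107 = 7×15 + 2, 15 = 7×2 + 1, 2 = 2×1).
1 divides 14, so solutions exist.
Back-substituting, 122×(50) + 107×(-57) = 1.
Scale by 14/1 = 14: (m₀, n₀) = (700, -798).
General solution: m = 700 + 107t, n = -798 - 122t for integer t.
m ≥ 0: smallest is 700 mod 107 = 58 (at t = -6), with n = -66.

58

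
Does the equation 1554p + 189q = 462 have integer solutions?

yes

gcd(1554, 189) = 21  (1554 = 8·189 + 42, 189 = 4·42 + 21, 42 = 2·21).
21 divides 462, so integer solutions exist.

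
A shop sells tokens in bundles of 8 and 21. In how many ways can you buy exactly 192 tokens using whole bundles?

Need nonnegative integers with 8j + 21k = 192.
gcd(8, 21) = 1, and 8·(8) + 21·(-3) = 1.
So (j₀, k₀) = (1536, -576); general j = 1536 + 21t, k = -576 - 8t.
j ≥ 0 ⇒ t ≥ -73; k ≥ 0 ⇒ t ≤ -72. That's 2 values of t.

2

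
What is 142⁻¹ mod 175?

gcd(175, 142):
  175 = 1·142 + 33
  142 = 4·33 + 10
  33 = 3·10 + 3
  10 = 3·3 + 1
  3 = 3·1
so gcd(175, 142) = 1.
Back-substitute for Bézout coefficients:
  1 = 10 - 3·3
  ... = 142·(53) + 175·(-43)
So 142·53 ≡ 1 (mod 175), and 53 mod 175 = 53.

53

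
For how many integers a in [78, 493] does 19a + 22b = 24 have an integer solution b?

gcd(22, 19) = 1.
By Bézout, 19*(7) + 22*(-6) = 1.
Particular solution: (14, -11).
General solution: a = 14 + 22t, b = -11 - 19t for integer t.
78 ≤ 14 + 22t ≤ 493 gives t ∈ [3, 21], which is 19 values.

19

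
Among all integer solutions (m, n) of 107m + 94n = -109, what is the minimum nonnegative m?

gcd(107, 94):
  107 = 1*94 + 13
  94 = 7*13 + 3
  13 = 4*3 + 1
  3 = 3*1
so gcd(107, 94) = 1.
1 divides -109, so solutions exist.
Back-substitute for Bézout coefficients:
  1 = 13 - 4*3
  ... = 107*(29) + 94*(-33)
Scale by -109/1 = -109: (m₀, n₀) = (-3161, 3597).
General solution: m = -3161 + 94t, n = 3597 - 107t for integer t.
m ≥ 0: smallest is -3161 mod 94 = 35 (at t = 34), with n = -41.

35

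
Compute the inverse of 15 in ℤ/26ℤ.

7

gcd(26, 15) = 1.
By Bézout, 15×(7) + 26×(-4) = 1.
So 15×7 ≡ 1 (mod 26), and 7 mod 26 = 7.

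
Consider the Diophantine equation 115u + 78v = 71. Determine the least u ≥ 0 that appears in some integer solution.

gcd(115, 78):
  115 = 1*78 + 37
  78 = 2*37 + 4
  37 = 9*4 + 1
  4 = 4*1
so gcd(115, 78) = 1.
1 divides 71, so solutions exist.
Back-substitute for Bézout coefficients:
  1 = 37 - 9*4
  ... = 115*(19) + 78*(-28)
Scale by 71/1 = 71: (u₀, v₀) = (1349, -1988).
General solution: u = 1349 + 78t, v = -1988 - 115t for integer t.
u ≥ 0: smallest is 1349 mod 78 = 23 (at t = -17), with v = -33.

23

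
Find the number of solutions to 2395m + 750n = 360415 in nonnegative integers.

gcd(2395, 750):
  2395 = 3*750 + 145
  750 = 5*145 + 25
  145 = 5*25 + 20
  25 = 1*20 + 5
  20 = 4*5
so gcd(2395, 750) = 5.
Back-substitute for Bézout coefficients:
  5 = 25 - 1*20
  ... = 2395*(-31) + 750*(99)
Scale by 72083: one solution is (-2234573, 7136217). Reduce m mod 150: (127, 75).
General: m = 127 + 150t, n = 75 - 479t.
m ≥ 0 ⇒ t ≥ 0; n ≥ 0 ⇒ t ≤ 0. So t ∈ [0, 0]: 1 solution.

1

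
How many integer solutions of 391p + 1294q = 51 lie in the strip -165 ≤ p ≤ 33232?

26

gcd(1294, 391):
  1294 = 3*391 + 121
  391 = 3*121 + 28
  121 = 4*28 + 9
  28 = 3*9 + 1
  9 = 9*1
so gcd(1294, 391) = 1.
Back-substitute for Bézout coefficients:
  1 = 28 - 3*9
  ... = 391*(139) + 1294*(-42)
Scale by 51: particular solution (7089, -2142); reduce p mod 1294: (619, -187).
General solution: p = 619 + 1294t, q = -187 - 391t for integer t.
-165 ≤ 619 + 1294t ≤ 33232 gives t ∈ [0, 25], which is 26 values.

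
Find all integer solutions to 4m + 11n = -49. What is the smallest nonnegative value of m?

7

gcd(11, 4):
  11 = 2*4 + 3
  4 = 1*3 + 1
  3 = 3*1
so gcd(11, 4) = 1.
1 divides -49, so solutions exist.
Back-substitute for Bézout coefficients:
  1 = 4 - 1*3
  ... = 4*(3) + 11*(-1)
Scale by -49/1 = -49: (m₀, n₀) = (-147, 49).
General solution: m = -147 + 11t, n = 49 - 4t for integer t.
m ≥ 0: smallest is -147 mod 11 = 7 (at t = 14), with n = -7.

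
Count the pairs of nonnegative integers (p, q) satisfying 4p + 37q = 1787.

12

gcd(37, 4) = 1.
By Bézout, 4×(-9) + 37×(1) = 1.
One solution: (12, 47).
General: p = 12 + 37t, q = 47 - 4t.
p ≥ 0 ⇒ t ≥ 0; q ≥ 0 ⇒ t ≤ 11. So t ∈ [0, 11]: 12 solutions.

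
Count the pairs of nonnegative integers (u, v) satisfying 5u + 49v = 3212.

13

gcd(49, 5) = 1.
By Bézout, 5*(10) + 49*(-1) = 1.
One solution: (25, 63).
General: u = 25 + 49t, v = 63 - 5t.
u ≥ 0 ⇒ t ≥ 0; v ≥ 0 ⇒ t ≤ 12. So t ∈ [0, 12]: 13 solutions.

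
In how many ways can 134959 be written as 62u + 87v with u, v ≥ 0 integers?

25

gcd(87, 62) = 1.
By Bézout, 62×(-7) + 87×(5) = 1.
One solution: (20, 1537).
General: u = 20 + 87t, v = 1537 - 62t.
u ≥ 0 ⇒ t ≥ 0; v ≥ 0 ⇒ t ≤ 24. So t ∈ [0, 24]: 25 solutions.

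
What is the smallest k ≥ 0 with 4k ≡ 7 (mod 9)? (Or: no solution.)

gcd(9, 4):
  9 = 2×4 + 1
  4 = 4×1
so gcd(9, 4) = 1.
1 divides 7, so solutions exist.
Back-substitute for Bézout coefficients:
  1 = 9 - 2×4
  ... = 4×(-2) + 9×(1)
So 4×(-2) ≡ 1 (mod 9); multiply by 7: k ≡ -14 (mod 9).
Smallest nonnegative: k = -14 mod 9 = 4.

4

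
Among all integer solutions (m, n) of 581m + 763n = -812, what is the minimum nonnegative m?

gcd(763, 581) = 7  (763 = 1·581 + 182, 581 = 3·182 + 35, 182 = 5·35 + 7, 35 = 5·7).
7 divides -812, so solutions exist.
Back-substituting, 581·(-21) + 763·(16) = 7.
Scale by -812/7 = -116: (m₀, n₀) = (2436, -1856).
General solution: m = 2436 + 109t, n = -1856 - 83t for integer t.
m ≥ 0: smallest is 2436 mod 109 = 38 (at t = -22), with n = -30.

38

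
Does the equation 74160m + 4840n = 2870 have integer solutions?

gcd(74160, 4840) = 40  (74160 = 15·4840 + 1560, 4840 = 3·1560 + 160, 1560 = 9·160 + 120, 160 = 1·120 + 40, 120 = 3·40).
40 does not divide 2870 (remainder 30), so no integer solutions.

no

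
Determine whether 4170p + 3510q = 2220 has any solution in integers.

gcd(4170, 3510) = 30  (4170 = 1*3510 + 660, 3510 = 5*660 + 210, 660 = 3*210 + 30, 210 = 7*30).
30 divides 2220, so integer solutions exist.

yes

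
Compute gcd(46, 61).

1

gcd(61, 46) = 1  (61 = 1*46 + 15, 46 = 3*15 + 1, 15 = 15*1).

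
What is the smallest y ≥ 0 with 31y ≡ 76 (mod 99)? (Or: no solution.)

28

gcd(99, 31) = 1  (99 = 3·31 + 6, 31 = 5·6 + 1, 6 = 6·1).
1 divides 76, so solutions exist.
Back-substituting, 31·(16) + 99·(-5) = 1.
So 31·(16) ≡ 1 (mod 99); multiply by 76: y ≡ 1216 (mod 99).
Smallest nonnegative: y = 1216 mod 99 = 28.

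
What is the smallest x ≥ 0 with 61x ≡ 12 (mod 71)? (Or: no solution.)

13

gcd(71, 61):
  71 = 1*61 + 10
  61 = 6*10 + 1
  10 = 10*1
so gcd(71, 61) = 1.
1 divides 12, so solutions exist.
Back-substitute for Bézout coefficients:
  1 = 61 - 6*10
  ... = 61*(7) + 71*(-6)
So 61*(7) ≡ 1 (mod 71); multiply by 12: x ≡ 84 (mod 71).
Smallest nonnegative: x = 84 mod 71 = 13.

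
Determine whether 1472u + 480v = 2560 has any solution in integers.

gcd(1472, 480):
  1472 = 3·480 + 32
  480 = 15·32
so gcd(1472, 480) = 32.
32 divides 2560, so integer solutions exist.

yes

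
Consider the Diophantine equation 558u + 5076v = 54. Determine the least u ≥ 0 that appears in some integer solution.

273

gcd(5076, 558) = 18  (5076 = 9×558 + 54, 558 = 10×54 + 18, 54 = 3×18).
18 divides 54, so solutions exist.
Back-substituting, 558×(91) + 5076×(-10) = 18.
Scale by 54/18 = 3: (u₀, v₀) = (273, -30).
General solution: u = 273 + 282t, v = -30 - 31t for integer t.
u ≥ 0: smallest is 273 mod 282 = 273 (at t = 0), with v = -30.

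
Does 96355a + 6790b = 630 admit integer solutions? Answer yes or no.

yes

gcd(96355, 6790) = 35.
35 divides 630, so integer solutions exist.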